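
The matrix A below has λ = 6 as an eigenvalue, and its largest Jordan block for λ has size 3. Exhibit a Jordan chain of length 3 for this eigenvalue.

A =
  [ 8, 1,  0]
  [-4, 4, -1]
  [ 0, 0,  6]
A Jordan chain for λ = 6 of length 3:
v_1 = (-1, 2, 0)ᵀ
v_2 = (0, -1, 0)ᵀ
v_3 = (0, 0, 1)ᵀ

Let N = A − (6)·I. We want v_3 with N^3 v_3 = 0 but N^2 v_3 ≠ 0; then v_{j-1} := N · v_j for j = 3, …, 2.

Pick v_3 = (0, 0, 1)ᵀ.
Then v_2 = N · v_3 = (0, -1, 0)ᵀ.
Then v_1 = N · v_2 = (-1, 2, 0)ᵀ.

Sanity check: (A − (6)·I) v_1 = (0, 0, 0)ᵀ = 0. ✓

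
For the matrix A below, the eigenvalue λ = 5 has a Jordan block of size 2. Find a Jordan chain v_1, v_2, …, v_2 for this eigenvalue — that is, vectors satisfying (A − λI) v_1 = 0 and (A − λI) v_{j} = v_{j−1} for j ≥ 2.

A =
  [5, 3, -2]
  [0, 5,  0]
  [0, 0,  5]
A Jordan chain for λ = 5 of length 2:
v_1 = (3, 0, 0)ᵀ
v_2 = (0, 1, 0)ᵀ

Let N = A − (5)·I. We want v_2 with N^2 v_2 = 0 but N^1 v_2 ≠ 0; then v_{j-1} := N · v_j for j = 2, …, 2.

Pick v_2 = (0, 1, 0)ᵀ.
Then v_1 = N · v_2 = (3, 0, 0)ᵀ.

Sanity check: (A − (5)·I) v_1 = (0, 0, 0)ᵀ = 0. ✓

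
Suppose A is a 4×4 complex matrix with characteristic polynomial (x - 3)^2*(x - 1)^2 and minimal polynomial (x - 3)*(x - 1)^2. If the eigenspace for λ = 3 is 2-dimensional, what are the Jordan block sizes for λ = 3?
Block sizes for λ = 3: [1, 1]

Step 1 — from the characteristic polynomial, algebraic multiplicity of λ = 3 is 2. From dim ker(A − (3)·I) = 2, there are exactly 2 Jordan blocks for λ = 3.
Step 2 — from the minimal polynomial, the factor (x − 3) tells us the largest block for λ = 3 has size 1.
Step 3 — with total size 2, 2 blocks, and largest block 1, the block sizes (in nonincreasing order) are [1, 1].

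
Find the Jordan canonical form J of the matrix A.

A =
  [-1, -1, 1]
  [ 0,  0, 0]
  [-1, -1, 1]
J_2(0) ⊕ J_1(0)

The characteristic polynomial is
  det(x·I − A) = x^3

Eigenvalues and multiplicities (the geometric multiplicity of λ is n − rank(A − λI), which equals the number of Jordan blocks for λ):
  λ = 0: algebraic multiplicity = 3, geometric multiplicity = 2

Determining the block sizes for each eigenvalue:
  λ = 0: 2 blocks summing to 3 forces exactly one block of size 2 and the rest size 1 → block sizes [2, 1]

Assembling the blocks gives a Jordan form
J =
  [0, 1, 0]
  [0, 0, 0]
  [0, 0, 0]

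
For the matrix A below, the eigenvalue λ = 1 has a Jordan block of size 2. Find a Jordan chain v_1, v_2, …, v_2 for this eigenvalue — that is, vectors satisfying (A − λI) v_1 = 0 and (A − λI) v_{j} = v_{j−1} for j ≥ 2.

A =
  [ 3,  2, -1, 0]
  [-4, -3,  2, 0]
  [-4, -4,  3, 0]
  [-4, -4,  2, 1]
A Jordan chain for λ = 1 of length 2:
v_1 = (2, -4, -4, -4)ᵀ
v_2 = (1, 0, 0, 0)ᵀ

Let N = A − (1)·I. We want v_2 with N^2 v_2 = 0 but N^1 v_2 ≠ 0; then v_{j-1} := N · v_j for j = 2, …, 2.

Pick v_2 = (1, 0, 0, 0)ᵀ.
Then v_1 = N · v_2 = (2, -4, -4, -4)ᵀ.

Sanity check: (A − (1)·I) v_1 = (0, 0, 0, 0)ᵀ = 0. ✓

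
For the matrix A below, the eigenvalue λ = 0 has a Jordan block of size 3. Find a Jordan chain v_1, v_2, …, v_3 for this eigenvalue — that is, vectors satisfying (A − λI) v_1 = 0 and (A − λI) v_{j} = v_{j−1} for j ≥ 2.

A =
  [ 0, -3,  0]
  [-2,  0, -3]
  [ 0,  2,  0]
A Jordan chain for λ = 0 of length 3:
v_1 = (6, 0, -4)ᵀ
v_2 = (0, -2, 0)ᵀ
v_3 = (1, 0, 0)ᵀ

Let N = A − (0)·I. We want v_3 with N^3 v_3 = 0 but N^2 v_3 ≠ 0; then v_{j-1} := N · v_j for j = 3, …, 2.

Pick v_3 = (1, 0, 0)ᵀ.
Then v_2 = N · v_3 = (0, -2, 0)ᵀ.
Then v_1 = N · v_2 = (6, 0, -4)ᵀ.

Sanity check: (A − (0)·I) v_1 = (0, 0, 0)ᵀ = 0. ✓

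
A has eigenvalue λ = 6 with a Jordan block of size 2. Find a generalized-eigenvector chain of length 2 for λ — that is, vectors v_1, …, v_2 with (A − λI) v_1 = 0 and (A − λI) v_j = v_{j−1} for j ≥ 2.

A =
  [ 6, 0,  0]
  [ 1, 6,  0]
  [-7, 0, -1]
A Jordan chain for λ = 6 of length 2:
v_1 = (0, 1, 0)ᵀ
v_2 = (1, 0, -1)ᵀ

Let N = A − (6)·I. We want v_2 with N^2 v_2 = 0 but N^1 v_2 ≠ 0; then v_{j-1} := N · v_j for j = 2, …, 2.

Pick v_2 = (1, 0, -1)ᵀ.
Then v_1 = N · v_2 = (0, 1, 0)ᵀ.

Sanity check: (A − (6)·I) v_1 = (0, 0, 0)ᵀ = 0. ✓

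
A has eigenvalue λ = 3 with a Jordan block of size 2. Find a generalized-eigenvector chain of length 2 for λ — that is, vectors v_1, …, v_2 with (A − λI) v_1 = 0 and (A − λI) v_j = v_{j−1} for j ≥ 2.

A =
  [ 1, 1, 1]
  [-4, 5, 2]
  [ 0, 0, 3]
A Jordan chain for λ = 3 of length 2:
v_1 = (-2, -4, 0)ᵀ
v_2 = (1, 0, 0)ᵀ

Let N = A − (3)·I. We want v_2 with N^2 v_2 = 0 but N^1 v_2 ≠ 0; then v_{j-1} := N · v_j for j = 2, …, 2.

Pick v_2 = (1, 0, 0)ᵀ.
Then v_1 = N · v_2 = (-2, -4, 0)ᵀ.

Sanity check: (A − (3)·I) v_1 = (0, 0, 0)ᵀ = 0. ✓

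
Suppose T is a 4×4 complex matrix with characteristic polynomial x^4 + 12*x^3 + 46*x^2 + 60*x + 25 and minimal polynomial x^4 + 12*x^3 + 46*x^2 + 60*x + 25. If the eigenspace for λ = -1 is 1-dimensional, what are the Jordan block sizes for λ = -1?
Block sizes for λ = -1: [2]

Step 1 — from the characteristic polynomial, algebraic multiplicity of λ = -1 is 2. From dim ker(T − (-1)·I) = 1, there are exactly 1 Jordan blocks for λ = -1.
Step 2 — from the minimal polynomial, the factor (x + 1)^2 tells us the largest block for λ = -1 has size 2.
Step 3 — with total size 2, 1 blocks, and largest block 2, the block sizes (in nonincreasing order) are [2].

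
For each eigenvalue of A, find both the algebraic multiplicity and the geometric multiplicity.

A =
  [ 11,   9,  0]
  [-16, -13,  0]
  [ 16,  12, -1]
λ = -1: alg = 3, geom = 2

Step 1 — factor the characteristic polynomial to read off the algebraic multiplicities:
  χ_A(x) = (x + 1)^3

Step 2 — compute geometric multiplicities via the rank-nullity identity g(λ) = n − rank(A − λI):
  rank(A − (-1)·I) = 1, so dim ker(A − (-1)·I) = n − 1 = 2

Summary:
  λ = -1: algebraic multiplicity = 3, geometric multiplicity = 2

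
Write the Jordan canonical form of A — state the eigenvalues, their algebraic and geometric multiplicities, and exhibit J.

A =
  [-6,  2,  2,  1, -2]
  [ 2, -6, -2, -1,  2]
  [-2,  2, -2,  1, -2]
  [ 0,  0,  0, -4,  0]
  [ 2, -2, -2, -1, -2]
J_2(-4) ⊕ J_1(-4) ⊕ J_1(-4) ⊕ J_1(-4)

The characteristic polynomial is
  det(x·I − A) = x^5 + 20*x^4 + 160*x^3 + 640*x^2 + 1280*x + 1024 = (x + 4)^5

Eigenvalues and multiplicities (the geometric multiplicity of λ is n − rank(A − λI), which equals the number of Jordan blocks for λ):
  λ = -4: algebraic multiplicity = 5, geometric multiplicity = 4

Determining the block sizes for each eigenvalue:
  λ = -4: 4 blocks summing to 5 forces exactly one block of size 2 and the rest size 1 → block sizes [2, 1, 1, 1]

Assembling the blocks gives a Jordan form
J =
  [-4,  1,  0,  0,  0]
  [ 0, -4,  0,  0,  0]
  [ 0,  0, -4,  0,  0]
  [ 0,  0,  0, -4,  0]
  [ 0,  0,  0,  0, -4]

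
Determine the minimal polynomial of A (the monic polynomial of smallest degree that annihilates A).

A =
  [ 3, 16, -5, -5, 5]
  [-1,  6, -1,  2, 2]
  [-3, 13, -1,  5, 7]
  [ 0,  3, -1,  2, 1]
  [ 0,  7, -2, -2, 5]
x^3 - 9*x^2 + 27*x - 27

The characteristic polynomial is χ_A(x) = (x - 3)^5, so the eigenvalues are known. The minimal polynomial is
  m_A(x) = Π_λ (x − λ)^{k_λ}
where k_λ is the size of the *largest* Jordan block for λ (equivalently, the smallest k with (A − λI)^k v = 0 for every generalised eigenvector v of λ).

  λ = 3: largest Jordan block has size 3, contributing (x − 3)^3

So m_A(x) = (x - 3)^3 = x^3 - 9*x^2 + 27*x - 27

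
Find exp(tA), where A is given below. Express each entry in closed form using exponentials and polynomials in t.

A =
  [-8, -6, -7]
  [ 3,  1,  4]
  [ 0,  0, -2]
e^{tA} =
  [-exp(-2*t) + 2*exp(-5*t), -2*exp(-2*t) + 2*exp(-5*t), -t*exp(-2*t) - 2*exp(-2*t) + 2*exp(-5*t)]
  [exp(-2*t) - exp(-5*t), 2*exp(-2*t) - exp(-5*t), t*exp(-2*t) + exp(-2*t) - exp(-5*t)]
  [0, 0, exp(-2*t)]

Strategy: write A = P · J · P⁻¹ where J is a Jordan canonical form, so e^{tA} = P · e^{tJ} · P⁻¹, and e^{tJ} can be computed block-by-block.

A has Jordan form
J =
  [-5,  0,  0]
  [ 0, -2,  1]
  [ 0,  0, -2]
(up to reordering of blocks).

Per-block formulas:
  For a 1×1 block at λ = -5: exp(t · [-5]) = [e^(-5t)].
  For a 2×2 Jordan block J_2(-2): exp(t · J_2(-2)) = e^(-2t)·(I + t·N), where N is the 2×2 nilpotent shift.

After assembling e^{tJ} and conjugating by P, we get:

e^{tA} =
  [-exp(-2*t) + 2*exp(-5*t), -2*exp(-2*t) + 2*exp(-5*t), -t*exp(-2*t) - 2*exp(-2*t) + 2*exp(-5*t)]
  [exp(-2*t) - exp(-5*t), 2*exp(-2*t) - exp(-5*t), t*exp(-2*t) + exp(-2*t) - exp(-5*t)]
  [0, 0, exp(-2*t)]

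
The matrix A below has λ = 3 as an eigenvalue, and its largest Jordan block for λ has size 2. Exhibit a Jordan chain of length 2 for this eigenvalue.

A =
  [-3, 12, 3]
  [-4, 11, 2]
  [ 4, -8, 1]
A Jordan chain for λ = 3 of length 2:
v_1 = (-6, -4, 4)ᵀ
v_2 = (1, 0, 0)ᵀ

Let N = A − (3)·I. We want v_2 with N^2 v_2 = 0 but N^1 v_2 ≠ 0; then v_{j-1} := N · v_j for j = 2, …, 2.

Pick v_2 = (1, 0, 0)ᵀ.
Then v_1 = N · v_2 = (-6, -4, 4)ᵀ.

Sanity check: (A − (3)·I) v_1 = (0, 0, 0)ᵀ = 0. ✓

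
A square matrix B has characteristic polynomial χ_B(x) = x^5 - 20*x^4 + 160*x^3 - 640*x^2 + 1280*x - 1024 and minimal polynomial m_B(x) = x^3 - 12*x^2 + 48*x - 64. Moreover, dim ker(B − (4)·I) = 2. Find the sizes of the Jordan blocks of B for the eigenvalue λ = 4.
Block sizes for λ = 4: [3, 2]

Step 1 — from the characteristic polynomial, algebraic multiplicity of λ = 4 is 5. From dim ker(B − (4)·I) = 2, there are exactly 2 Jordan blocks for λ = 4.
Step 2 — from the minimal polynomial, the factor (x − 4)^3 tells us the largest block for λ = 4 has size 3.
Step 3 — with total size 5, 2 blocks, and largest block 3, the block sizes (in nonincreasing order) are [3, 2].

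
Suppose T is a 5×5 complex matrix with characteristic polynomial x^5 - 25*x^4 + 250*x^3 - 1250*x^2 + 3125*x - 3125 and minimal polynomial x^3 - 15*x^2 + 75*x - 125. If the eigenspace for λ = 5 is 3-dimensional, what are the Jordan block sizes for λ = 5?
Block sizes for λ = 5: [3, 1, 1]

Step 1 — from the characteristic polynomial, algebraic multiplicity of λ = 5 is 5. From dim ker(T − (5)·I) = 3, there are exactly 3 Jordan blocks for λ = 5.
Step 2 — from the minimal polynomial, the factor (x − 5)^3 tells us the largest block for λ = 5 has size 3.
Step 3 — with total size 5, 3 blocks, and largest block 3, the block sizes (in nonincreasing order) are [3, 1, 1].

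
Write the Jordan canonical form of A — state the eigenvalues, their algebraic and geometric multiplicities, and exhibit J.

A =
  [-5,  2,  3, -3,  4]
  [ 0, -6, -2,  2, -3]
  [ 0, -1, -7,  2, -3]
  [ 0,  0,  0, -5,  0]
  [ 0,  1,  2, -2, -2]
J_3(-5) ⊕ J_1(-5) ⊕ J_1(-5)

The characteristic polynomial is
  det(x·I − A) = x^5 + 25*x^4 + 250*x^3 + 1250*x^2 + 3125*x + 3125 = (x + 5)^5

Eigenvalues and multiplicities (the geometric multiplicity of λ is n − rank(A − λI), which equals the number of Jordan blocks for λ):
  λ = -5: algebraic multiplicity = 5, geometric multiplicity = 3

Determining the block sizes for each eigenvalue:
  λ = -5: with am = 5 and gm = 3, the partition is not yet determined (e.g. several partitions of 5 into 3 parts exist). Let N = A − (-5)·I. Computing rank(N^1) = 2, rank(N^2) = 1, rank(N^3) = 0; the number of blocks of size ≥ j is rank(N^{j−1}) − rank(N^j), giving [3, 1, 1]. So we have 1 block(s) of size 3, 2 block(s) of size 1 → block sizes [3, 1, 1]

Assembling the blocks gives a Jordan form
J =
  [-5,  1,  0,  0,  0]
  [ 0, -5,  1,  0,  0]
  [ 0,  0, -5,  0,  0]
  [ 0,  0,  0, -5,  0]
  [ 0,  0,  0,  0, -5]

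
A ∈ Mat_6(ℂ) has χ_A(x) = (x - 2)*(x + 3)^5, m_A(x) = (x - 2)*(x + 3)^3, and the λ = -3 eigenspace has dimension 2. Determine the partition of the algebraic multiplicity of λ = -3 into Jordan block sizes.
Block sizes for λ = -3: [3, 2]

Step 1 — from the characteristic polynomial, algebraic multiplicity of λ = -3 is 5. From dim ker(A − (-3)·I) = 2, there are exactly 2 Jordan blocks for λ = -3.
Step 2 — from the minimal polynomial, the factor (x + 3)^3 tells us the largest block for λ = -3 has size 3.
Step 3 — with total size 5, 2 blocks, and largest block 3, the block sizes (in nonincreasing order) are [3, 2].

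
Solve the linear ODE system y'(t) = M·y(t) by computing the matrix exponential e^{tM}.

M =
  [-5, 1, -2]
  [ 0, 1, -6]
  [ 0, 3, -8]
e^{tM} =
  [exp(-5*t), t*exp(-5*t), -2*t*exp(-5*t)]
  [0, 2*exp(-2*t) - exp(-5*t), -2*exp(-2*t) + 2*exp(-5*t)]
  [0, exp(-2*t) - exp(-5*t), -exp(-2*t) + 2*exp(-5*t)]

Strategy: write M = P · J · P⁻¹ where J is a Jordan canonical form, so e^{tM} = P · e^{tJ} · P⁻¹, and e^{tJ} can be computed block-by-block.

M has Jordan form
J =
  [-5,  1,  0]
  [ 0, -5,  0]
  [ 0,  0, -2]
(up to reordering of blocks).

Per-block formulas:
  For a 1×1 block at λ = -2: exp(t · [-2]) = [e^(-2t)].
  For a 2×2 Jordan block J_2(-5): exp(t · J_2(-5)) = e^(-5t)·(I + t·N), where N is the 2×2 nilpotent shift.

After assembling e^{tJ} and conjugating by P, we get:

e^{tM} =
  [exp(-5*t), t*exp(-5*t), -2*t*exp(-5*t)]
  [0, 2*exp(-2*t) - exp(-5*t), -2*exp(-2*t) + 2*exp(-5*t)]
  [0, exp(-2*t) - exp(-5*t), -exp(-2*t) + 2*exp(-5*t)]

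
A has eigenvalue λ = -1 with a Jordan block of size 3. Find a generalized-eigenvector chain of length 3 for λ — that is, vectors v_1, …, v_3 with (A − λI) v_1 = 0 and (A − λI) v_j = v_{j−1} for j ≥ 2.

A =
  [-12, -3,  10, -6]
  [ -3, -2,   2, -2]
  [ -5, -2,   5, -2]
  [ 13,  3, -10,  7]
A Jordan chain for λ = -1 of length 3:
v_1 = (-2, 0, -1, 2)ᵀ
v_2 = (-3, -1, -2, 3)ᵀ
v_3 = (0, 1, 0, 0)ᵀ

Let N = A − (-1)·I. We want v_3 with N^3 v_3 = 0 but N^2 v_3 ≠ 0; then v_{j-1} := N · v_j for j = 3, …, 2.

Pick v_3 = (0, 1, 0, 0)ᵀ.
Then v_2 = N · v_3 = (-3, -1, -2, 3)ᵀ.
Then v_1 = N · v_2 = (-2, 0, -1, 2)ᵀ.

Sanity check: (A − (-1)·I) v_1 = (0, 0, 0, 0)ᵀ = 0. ✓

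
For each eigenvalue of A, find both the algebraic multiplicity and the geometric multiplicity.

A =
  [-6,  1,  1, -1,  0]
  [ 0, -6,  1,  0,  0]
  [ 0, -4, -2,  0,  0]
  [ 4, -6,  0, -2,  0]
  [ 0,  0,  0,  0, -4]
λ = -4: alg = 5, geom = 3

Step 1 — factor the characteristic polynomial to read off the algebraic multiplicities:
  χ_A(x) = (x + 4)^5

Step 2 — compute geometric multiplicities via the rank-nullity identity g(λ) = n − rank(A − λI):
  rank(A − (-4)·I) = 2, so dim ker(A − (-4)·I) = n − 2 = 3

Summary:
  λ = -4: algebraic multiplicity = 5, geometric multiplicity = 3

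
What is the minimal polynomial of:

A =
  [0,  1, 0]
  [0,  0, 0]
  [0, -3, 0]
x^2

The characteristic polynomial is χ_A(x) = x^3, so the eigenvalues are known. The minimal polynomial is
  m_A(x) = Π_λ (x − λ)^{k_λ}
where k_λ is the size of the *largest* Jordan block for λ (equivalently, the smallest k with (A − λI)^k v = 0 for every generalised eigenvector v of λ).

  λ = 0: largest Jordan block has size 2, contributing (x − 0)^2

So m_A(x) = x^2 = x^2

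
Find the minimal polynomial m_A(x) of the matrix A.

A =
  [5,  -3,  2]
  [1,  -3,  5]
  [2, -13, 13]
x^3 - 15*x^2 + 75*x - 125

The characteristic polynomial is χ_A(x) = (x - 5)^3, so the eigenvalues are known. The minimal polynomial is
  m_A(x) = Π_λ (x − λ)^{k_λ}
where k_λ is the size of the *largest* Jordan block for λ (equivalently, the smallest k with (A − λI)^k v = 0 for every generalised eigenvector v of λ).

  λ = 5: largest Jordan block has size 3, contributing (x − 5)^3

So m_A(x) = (x - 5)^3 = x^3 - 15*x^2 + 75*x - 125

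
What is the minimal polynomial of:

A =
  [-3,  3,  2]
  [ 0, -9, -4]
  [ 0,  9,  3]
x^2 + 6*x + 9

The characteristic polynomial is χ_A(x) = (x + 3)^3, so the eigenvalues are known. The minimal polynomial is
  m_A(x) = Π_λ (x − λ)^{k_λ}
where k_λ is the size of the *largest* Jordan block for λ (equivalently, the smallest k with (A − λI)^k v = 0 for every generalised eigenvector v of λ).

  λ = -3: largest Jordan block has size 2, contributing (x + 3)^2

So m_A(x) = (x + 3)^2 = x^2 + 6*x + 9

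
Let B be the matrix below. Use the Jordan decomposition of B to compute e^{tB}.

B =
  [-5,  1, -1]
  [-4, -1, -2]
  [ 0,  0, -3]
e^{tB} =
  [-2*t*exp(-3*t) + exp(-3*t), t*exp(-3*t), -t*exp(-3*t)]
  [-4*t*exp(-3*t), 2*t*exp(-3*t) + exp(-3*t), -2*t*exp(-3*t)]
  [0, 0, exp(-3*t)]

Strategy: write B = P · J · P⁻¹ where J is a Jordan canonical form, so e^{tB} = P · e^{tJ} · P⁻¹, and e^{tJ} can be computed block-by-block.

B has Jordan form
J =
  [-3,  1,  0]
  [ 0, -3,  0]
  [ 0,  0, -3]
(up to reordering of blocks).

Per-block formulas:
  For a 2×2 Jordan block J_2(-3): exp(t · J_2(-3)) = e^(-3t)·(I + t·N), where N is the 2×2 nilpotent shift.
  For a 1×1 block at λ = -3: exp(t · [-3]) = [e^(-3t)].

After assembling e^{tJ} and conjugating by P, we get:

e^{tB} =
  [-2*t*exp(-3*t) + exp(-3*t), t*exp(-3*t), -t*exp(-3*t)]
  [-4*t*exp(-3*t), 2*t*exp(-3*t) + exp(-3*t), -2*t*exp(-3*t)]
  [0, 0, exp(-3*t)]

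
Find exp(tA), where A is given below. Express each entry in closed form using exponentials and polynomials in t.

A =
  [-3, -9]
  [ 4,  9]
e^{tA} =
  [-6*t*exp(3*t) + exp(3*t), -9*t*exp(3*t)]
  [4*t*exp(3*t), 6*t*exp(3*t) + exp(3*t)]

Strategy: write A = P · J · P⁻¹ where J is a Jordan canonical form, so e^{tA} = P · e^{tJ} · P⁻¹, and e^{tJ} can be computed block-by-block.

A has Jordan form
J =
  [3, 1]
  [0, 3]
(up to reordering of blocks).

Per-block formulas:
  For a 2×2 Jordan block J_2(3): exp(t · J_2(3)) = e^(3t)·(I + t·N), where N is the 2×2 nilpotent shift.

After assembling e^{tJ} and conjugating by P, we get:

e^{tA} =
  [-6*t*exp(3*t) + exp(3*t), -9*t*exp(3*t)]
  [4*t*exp(3*t), 6*t*exp(3*t) + exp(3*t)]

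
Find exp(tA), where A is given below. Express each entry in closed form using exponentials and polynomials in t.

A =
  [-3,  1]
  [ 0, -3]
e^{tA} =
  [exp(-3*t), t*exp(-3*t)]
  [0, exp(-3*t)]

Strategy: write A = P · J · P⁻¹ where J is a Jordan canonical form, so e^{tA} = P · e^{tJ} · P⁻¹, and e^{tJ} can be computed block-by-block.

A has Jordan form
J =
  [-3,  1]
  [ 0, -3]
(up to reordering of blocks).

Per-block formulas:
  For a 2×2 Jordan block J_2(-3): exp(t · J_2(-3)) = e^(-3t)·(I + t·N), where N is the 2×2 nilpotent shift.

After assembling e^{tJ} and conjugating by P, we get:

e^{tA} =
  [exp(-3*t), t*exp(-3*t)]
  [0, exp(-3*t)]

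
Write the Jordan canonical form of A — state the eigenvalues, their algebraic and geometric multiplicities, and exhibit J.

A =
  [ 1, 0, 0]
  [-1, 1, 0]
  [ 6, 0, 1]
J_2(1) ⊕ J_1(1)

The characteristic polynomial is
  det(x·I − A) = x^3 - 3*x^2 + 3*x - 1 = (x - 1)^3

Eigenvalues and multiplicities (the geometric multiplicity of λ is n − rank(A − λI), which equals the number of Jordan blocks for λ):
  λ = 1: algebraic multiplicity = 3, geometric multiplicity = 2

Determining the block sizes for each eigenvalue:
  λ = 1: 2 blocks summing to 3 forces exactly one block of size 2 and the rest size 1 → block sizes [2, 1]

Assembling the blocks gives a Jordan form
J =
  [1, 1, 0]
  [0, 1, 0]
  [0, 0, 1]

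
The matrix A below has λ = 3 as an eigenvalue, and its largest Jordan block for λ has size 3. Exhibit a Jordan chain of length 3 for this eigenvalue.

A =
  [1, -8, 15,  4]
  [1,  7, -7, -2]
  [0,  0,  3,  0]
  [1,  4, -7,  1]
A Jordan chain for λ = 3 of length 3:
v_1 = (-2, 1, 0, 1)ᵀ
v_2 = (15, -7, 0, -7)ᵀ
v_3 = (0, 0, 1, 0)ᵀ

Let N = A − (3)·I. We want v_3 with N^3 v_3 = 0 but N^2 v_3 ≠ 0; then v_{j-1} := N · v_j for j = 3, …, 2.

Pick v_3 = (0, 0, 1, 0)ᵀ.
Then v_2 = N · v_3 = (15, -7, 0, -7)ᵀ.
Then v_1 = N · v_2 = (-2, 1, 0, 1)ᵀ.

Sanity check: (A − (3)·I) v_1 = (0, 0, 0, 0)ᵀ = 0. ✓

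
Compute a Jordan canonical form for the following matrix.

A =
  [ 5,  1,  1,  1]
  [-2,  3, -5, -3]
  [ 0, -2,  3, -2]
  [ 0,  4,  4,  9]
J_3(5) ⊕ J_1(5)

The characteristic polynomial is
  det(x·I − A) = x^4 - 20*x^3 + 150*x^2 - 500*x + 625 = (x - 5)^4

Eigenvalues and multiplicities (the geometric multiplicity of λ is n − rank(A − λI), which equals the number of Jordan blocks for λ):
  λ = 5: algebraic multiplicity = 4, geometric multiplicity = 2

Determining the block sizes for each eigenvalue:
  λ = 5: with am = 4 and gm = 2, the partition is not yet determined (e.g. several partitions of 4 into 2 parts exist). Let N = A − (5)·I. Computing rank(N^1) = 2, rank(N^2) = 1, rank(N^3) = 0; the number of blocks of size ≥ j is rank(N^{j−1}) − rank(N^j), giving [2, 1, 1]. So we have 1 block(s) of size 3, 1 block(s) of size 1 → block sizes [3, 1]

Assembling the blocks gives a Jordan form
J =
  [5, 1, 0, 0]
  [0, 5, 1, 0]
  [0, 0, 5, 0]
  [0, 0, 0, 5]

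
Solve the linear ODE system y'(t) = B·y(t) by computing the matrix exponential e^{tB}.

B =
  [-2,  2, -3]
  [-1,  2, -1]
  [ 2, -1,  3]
e^{tB} =
  [t^2*exp(t)/2 - 3*t*exp(t) + exp(t), -t^2*exp(t)/2 + 2*t*exp(t), t^2*exp(t)/2 - 3*t*exp(t)]
  [-t*exp(t), t*exp(t) + exp(t), -t*exp(t)]
  [-t^2*exp(t)/2 + 2*t*exp(t), t^2*exp(t)/2 - t*exp(t), -t^2*exp(t)/2 + 2*t*exp(t) + exp(t)]

Strategy: write B = P · J · P⁻¹ where J is a Jordan canonical form, so e^{tB} = P · e^{tJ} · P⁻¹, and e^{tJ} can be computed block-by-block.

B has Jordan form
J =
  [1, 1, 0]
  [0, 1, 1]
  [0, 0, 1]
(up to reordering of blocks).

Per-block formulas:
  For a 3×3 Jordan block J_3(1): exp(t · J_3(1)) = e^(1t)·(I + t·N + (t^2/2)·N^2), where N is the 3×3 nilpotent shift.

After assembling e^{tJ} and conjugating by P, we get:

e^{tB} =
  [t^2*exp(t)/2 - 3*t*exp(t) + exp(t), -t^2*exp(t)/2 + 2*t*exp(t), t^2*exp(t)/2 - 3*t*exp(t)]
  [-t*exp(t), t*exp(t) + exp(t), -t*exp(t)]
  [-t^2*exp(t)/2 + 2*t*exp(t), t^2*exp(t)/2 - t*exp(t), -t^2*exp(t)/2 + 2*t*exp(t) + exp(t)]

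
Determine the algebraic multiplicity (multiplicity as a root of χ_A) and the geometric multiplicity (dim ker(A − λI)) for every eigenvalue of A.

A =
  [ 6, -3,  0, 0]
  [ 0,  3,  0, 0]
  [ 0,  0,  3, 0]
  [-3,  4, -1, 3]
λ = 3: alg = 3, geom = 2; λ = 6: alg = 1, geom = 1

Step 1 — factor the characteristic polynomial to read off the algebraic multiplicities:
  χ_A(x) = (x - 6)*(x - 3)^3

Step 2 — compute geometric multiplicities via the rank-nullity identity g(λ) = n − rank(A − λI):
  rank(A − (3)·I) = 2, so dim ker(A − (3)·I) = n − 2 = 2
  rank(A − (6)·I) = 3, so dim ker(A − (6)·I) = n − 3 = 1

Summary:
  λ = 3: algebraic multiplicity = 3, geometric multiplicity = 2
  λ = 6: algebraic multiplicity = 1, geometric multiplicity = 1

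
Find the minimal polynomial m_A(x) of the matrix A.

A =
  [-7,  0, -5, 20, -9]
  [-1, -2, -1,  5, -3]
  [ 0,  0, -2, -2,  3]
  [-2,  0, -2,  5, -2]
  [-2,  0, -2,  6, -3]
x^3 + 6*x^2 + 11*x + 6

The characteristic polynomial is χ_A(x) = (x + 1)^2*(x + 2)^2*(x + 3), so the eigenvalues are known. The minimal polynomial is
  m_A(x) = Π_λ (x − λ)^{k_λ}
where k_λ is the size of the *largest* Jordan block for λ (equivalently, the smallest k with (A − λI)^k v = 0 for every generalised eigenvector v of λ).

  λ = -3: largest Jordan block has size 1, contributing (x + 3)
  λ = -2: largest Jordan block has size 1, contributing (x + 2)
  λ = -1: largest Jordan block has size 1, contributing (x + 1)

So m_A(x) = (x + 1)*(x + 2)*(x + 3) = x^3 + 6*x^2 + 11*x + 6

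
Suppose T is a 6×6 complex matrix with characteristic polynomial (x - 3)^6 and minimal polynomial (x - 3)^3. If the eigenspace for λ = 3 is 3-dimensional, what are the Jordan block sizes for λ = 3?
Block sizes for λ = 3: [3, 2, 1]

Step 1 — from the characteristic polynomial, algebraic multiplicity of λ = 3 is 6. From dim ker(T − (3)·I) = 3, there are exactly 3 Jordan blocks for λ = 3.
Step 2 — from the minimal polynomial, the factor (x − 3)^3 tells us the largest block for λ = 3 has size 3.
Step 3 — with total size 6, 3 blocks, and largest block 3, the block sizes (in nonincreasing order) are [3, 2, 1].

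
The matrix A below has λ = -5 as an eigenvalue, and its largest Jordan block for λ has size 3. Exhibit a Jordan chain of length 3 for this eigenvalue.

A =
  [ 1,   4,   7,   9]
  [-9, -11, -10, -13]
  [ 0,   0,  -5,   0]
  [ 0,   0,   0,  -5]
A Jordan chain for λ = -5 of length 3:
v_1 = (2, -3, 0, 0)ᵀ
v_2 = (7, -10, 0, 0)ᵀ
v_3 = (0, 0, 1, 0)ᵀ

Let N = A − (-5)·I. We want v_3 with N^3 v_3 = 0 but N^2 v_3 ≠ 0; then v_{j-1} := N · v_j for j = 3, …, 2.

Pick v_3 = (0, 0, 1, 0)ᵀ.
Then v_2 = N · v_3 = (7, -10, 0, 0)ᵀ.
Then v_1 = N · v_2 = (2, -3, 0, 0)ᵀ.

Sanity check: (A − (-5)·I) v_1 = (0, 0, 0, 0)ᵀ = 0. ✓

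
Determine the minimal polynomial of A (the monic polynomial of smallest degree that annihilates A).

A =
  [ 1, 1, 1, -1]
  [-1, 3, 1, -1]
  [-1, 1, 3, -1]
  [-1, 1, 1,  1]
x^2 - 4*x + 4

The characteristic polynomial is χ_A(x) = (x - 2)^4, so the eigenvalues are known. The minimal polynomial is
  m_A(x) = Π_λ (x − λ)^{k_λ}
where k_λ is the size of the *largest* Jordan block for λ (equivalently, the smallest k with (A − λI)^k v = 0 for every generalised eigenvector v of λ).

  λ = 2: largest Jordan block has size 2, contributing (x − 2)^2

So m_A(x) = (x - 2)^2 = x^2 - 4*x + 4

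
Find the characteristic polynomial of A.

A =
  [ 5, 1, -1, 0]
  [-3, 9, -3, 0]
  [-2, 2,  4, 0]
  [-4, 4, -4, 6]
x^4 - 24*x^3 + 216*x^2 - 864*x + 1296

Expanding det(x·I − A) (e.g. by cofactor expansion or by noting that A is similar to its Jordan form J, which has the same characteristic polynomial as A) gives
  χ_A(x) = x^4 - 24*x^3 + 216*x^2 - 864*x + 1296
which factors as (x - 6)^4. The eigenvalues (with algebraic multiplicities) are λ = 6 with multiplicity 4.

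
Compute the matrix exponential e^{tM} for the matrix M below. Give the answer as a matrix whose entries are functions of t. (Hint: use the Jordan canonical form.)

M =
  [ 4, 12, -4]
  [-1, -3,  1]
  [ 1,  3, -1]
e^{tM} =
  [4*t + 1, 12*t, -4*t]
  [-t, 1 - 3*t, t]
  [t, 3*t, 1 - t]

Strategy: write M = P · J · P⁻¹ where J is a Jordan canonical form, so e^{tM} = P · e^{tJ} · P⁻¹, and e^{tJ} can be computed block-by-block.

M has Jordan form
J =
  [0, 1, 0]
  [0, 0, 0]
  [0, 0, 0]
(up to reordering of blocks).

Per-block formulas:
  For a 1×1 block at λ = 0: exp(t · [0]) = [e^(0t)].
  For a 2×2 Jordan block J_2(0): exp(t · J_2(0)) = e^(0t)·(I + t·N), where N is the 2×2 nilpotent shift.

After assembling e^{tJ} and conjugating by P, we get:

e^{tM} =
  [4*t + 1, 12*t, -4*t]
  [-t, 1 - 3*t, t]
  [t, 3*t, 1 - t]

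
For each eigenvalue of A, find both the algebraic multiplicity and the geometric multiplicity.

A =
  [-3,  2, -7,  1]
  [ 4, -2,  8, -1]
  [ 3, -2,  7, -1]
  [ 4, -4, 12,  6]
λ = 0: alg = 2, geom = 1; λ = 4: alg = 2, geom = 1

Step 1 — factor the characteristic polynomial to read off the algebraic multiplicities:
  χ_A(x) = x^2*(x - 4)^2

Step 2 — compute geometric multiplicities via the rank-nullity identity g(λ) = n − rank(A − λI):
  rank(A − (0)·I) = 3, so dim ker(A − (0)·I) = n − 3 = 1
  rank(A − (4)·I) = 3, so dim ker(A − (4)·I) = n − 3 = 1

Summary:
  λ = 0: algebraic multiplicity = 2, geometric multiplicity = 1
  λ = 4: algebraic multiplicity = 2, geometric multiplicity = 1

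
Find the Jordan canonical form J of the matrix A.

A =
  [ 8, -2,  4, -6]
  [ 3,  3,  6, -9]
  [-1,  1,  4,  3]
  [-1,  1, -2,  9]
J_2(6) ⊕ J_1(6) ⊕ J_1(6)

The characteristic polynomial is
  det(x·I − A) = x^4 - 24*x^3 + 216*x^2 - 864*x + 1296 = (x - 6)^4

Eigenvalues and multiplicities (the geometric multiplicity of λ is n − rank(A − λI), which equals the number of Jordan blocks for λ):
  λ = 6: algebraic multiplicity = 4, geometric multiplicity = 3

Determining the block sizes for each eigenvalue:
  λ = 6: 3 blocks summing to 4 forces exactly one block of size 2 and the rest size 1 → block sizes [2, 1, 1]

Assembling the blocks gives a Jordan form
J =
  [6, 1, 0, 0]
  [0, 6, 0, 0]
  [0, 0, 6, 0]
  [0, 0, 0, 6]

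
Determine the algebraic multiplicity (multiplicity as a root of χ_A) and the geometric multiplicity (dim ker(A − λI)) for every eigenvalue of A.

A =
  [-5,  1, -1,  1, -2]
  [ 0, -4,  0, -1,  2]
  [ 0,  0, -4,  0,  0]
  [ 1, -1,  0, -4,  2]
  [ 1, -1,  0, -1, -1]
λ = -4: alg = 3, geom = 1; λ = -3: alg = 2, geom = 2

Step 1 — factor the characteristic polynomial to read off the algebraic multiplicities:
  χ_A(x) = (x + 3)^2*(x + 4)^3

Step 2 — compute geometric multiplicities via the rank-nullity identity g(λ) = n − rank(A − λI):
  rank(A − (-4)·I) = 4, so dim ker(A − (-4)·I) = n − 4 = 1
  rank(A − (-3)·I) = 3, so dim ker(A − (-3)·I) = n − 3 = 2

Summary:
  λ = -4: algebraic multiplicity = 3, geometric multiplicity = 1
  λ = -3: algebraic multiplicity = 2, geometric multiplicity = 2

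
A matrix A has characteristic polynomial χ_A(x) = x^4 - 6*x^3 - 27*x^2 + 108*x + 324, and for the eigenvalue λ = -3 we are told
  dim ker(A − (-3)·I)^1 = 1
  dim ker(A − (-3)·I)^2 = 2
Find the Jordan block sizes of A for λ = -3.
Block sizes for λ = -3: [2]

From the dimensions of kernels of powers, the number of Jordan blocks of size at least j is d_j − d_{j−1} where d_j = dim ker(N^j) (with d_0 = 0). Computing the differences gives [1, 1].
The number of blocks of size exactly k is (#blocks of size ≥ k) − (#blocks of size ≥ k + 1), so the partition is: 1 block(s) of size 2.
In nonincreasing order the block sizes are [2].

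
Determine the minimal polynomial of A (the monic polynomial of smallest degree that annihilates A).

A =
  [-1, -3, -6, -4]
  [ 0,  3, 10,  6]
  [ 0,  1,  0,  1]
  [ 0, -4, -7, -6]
x^3 + 3*x^2 + 3*x + 1

The characteristic polynomial is χ_A(x) = (x + 1)^4, so the eigenvalues are known. The minimal polynomial is
  m_A(x) = Π_λ (x − λ)^{k_λ}
where k_λ is the size of the *largest* Jordan block for λ (equivalently, the smallest k with (A − λI)^k v = 0 for every generalised eigenvector v of λ).

  λ = -1: largest Jordan block has size 3, contributing (x + 1)^3

So m_A(x) = (x + 1)^3 = x^3 + 3*x^2 + 3*x + 1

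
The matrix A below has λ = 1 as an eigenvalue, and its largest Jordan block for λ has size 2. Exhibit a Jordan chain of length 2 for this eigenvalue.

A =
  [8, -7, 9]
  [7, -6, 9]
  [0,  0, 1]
A Jordan chain for λ = 1 of length 2:
v_1 = (7, 7, 0)ᵀ
v_2 = (1, 0, 0)ᵀ

Let N = A − (1)·I. We want v_2 with N^2 v_2 = 0 but N^1 v_2 ≠ 0; then v_{j-1} := N · v_j for j = 2, …, 2.

Pick v_2 = (1, 0, 0)ᵀ.
Then v_1 = N · v_2 = (7, 7, 0)ᵀ.

Sanity check: (A − (1)·I) v_1 = (0, 0, 0)ᵀ = 0. ✓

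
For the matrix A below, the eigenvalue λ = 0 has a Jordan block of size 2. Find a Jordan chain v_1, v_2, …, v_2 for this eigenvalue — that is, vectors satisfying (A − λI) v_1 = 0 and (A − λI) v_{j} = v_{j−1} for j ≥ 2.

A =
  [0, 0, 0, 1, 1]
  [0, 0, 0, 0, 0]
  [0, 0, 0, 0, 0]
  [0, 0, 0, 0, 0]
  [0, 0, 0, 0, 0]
A Jordan chain for λ = 0 of length 2:
v_1 = (1, 0, 0, 0, 0)ᵀ
v_2 = (0, 0, 0, 1, 0)ᵀ

Let N = A − (0)·I. We want v_2 with N^2 v_2 = 0 but N^1 v_2 ≠ 0; then v_{j-1} := N · v_j for j = 2, …, 2.

Pick v_2 = (0, 0, 0, 1, 0)ᵀ.
Then v_1 = N · v_2 = (1, 0, 0, 0, 0)ᵀ.

Sanity check: (A − (0)·I) v_1 = (0, 0, 0, 0, 0)ᵀ = 0. ✓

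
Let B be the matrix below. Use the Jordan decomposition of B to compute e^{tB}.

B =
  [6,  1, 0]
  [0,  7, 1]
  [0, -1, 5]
e^{tB} =
  [exp(6*t), t^2*exp(6*t)/2 + t*exp(6*t), t^2*exp(6*t)/2]
  [0, t*exp(6*t) + exp(6*t), t*exp(6*t)]
  [0, -t*exp(6*t), -t*exp(6*t) + exp(6*t)]

Strategy: write B = P · J · P⁻¹ where J is a Jordan canonical form, so e^{tB} = P · e^{tJ} · P⁻¹, and e^{tJ} can be computed block-by-block.

B has Jordan form
J =
  [6, 1, 0]
  [0, 6, 1]
  [0, 0, 6]
(up to reordering of blocks).

Per-block formulas:
  For a 3×3 Jordan block J_3(6): exp(t · J_3(6)) = e^(6t)·(I + t·N + (t^2/2)·N^2), where N is the 3×3 nilpotent shift.

After assembling e^{tJ} and conjugating by P, we get:

e^{tB} =
  [exp(6*t), t^2*exp(6*t)/2 + t*exp(6*t), t^2*exp(6*t)/2]
  [0, t*exp(6*t) + exp(6*t), t*exp(6*t)]
  [0, -t*exp(6*t), -t*exp(6*t) + exp(6*t)]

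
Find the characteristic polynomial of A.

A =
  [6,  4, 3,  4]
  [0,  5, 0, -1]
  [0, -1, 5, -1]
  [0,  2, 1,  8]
x^4 - 24*x^3 + 216*x^2 - 864*x + 1296

Expanding det(x·I − A) (e.g. by cofactor expansion or by noting that A is similar to its Jordan form J, which has the same characteristic polynomial as A) gives
  χ_A(x) = x^4 - 24*x^3 + 216*x^2 - 864*x + 1296
which factors as (x - 6)^4. The eigenvalues (with algebraic multiplicities) are λ = 6 with multiplicity 4.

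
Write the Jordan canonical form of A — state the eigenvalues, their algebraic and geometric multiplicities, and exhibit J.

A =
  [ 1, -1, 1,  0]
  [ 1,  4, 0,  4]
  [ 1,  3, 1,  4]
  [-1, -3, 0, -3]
J_1(0) ⊕ J_2(1) ⊕ J_1(1)

The characteristic polynomial is
  det(x·I − A) = x^4 - 3*x^3 + 3*x^2 - x = x*(x - 1)^3

Eigenvalues and multiplicities (the geometric multiplicity of λ is n − rank(A − λI), which equals the number of Jordan blocks for λ):
  λ = 0: algebraic multiplicity = 1, geometric multiplicity = 1
  λ = 1: algebraic multiplicity = 3, geometric multiplicity = 2

Determining the block sizes for each eigenvalue:
  λ = 0: one block (gm = 1), so the single block has size am = 1 → block sizes [1]
  λ = 1: 2 blocks summing to 3 forces exactly one block of size 2 and the rest size 1 → block sizes [2, 1]

Assembling the blocks gives a Jordan form
J =
  [0, 0, 0, 0]
  [0, 1, 1, 0]
  [0, 0, 1, 0]
  [0, 0, 0, 1]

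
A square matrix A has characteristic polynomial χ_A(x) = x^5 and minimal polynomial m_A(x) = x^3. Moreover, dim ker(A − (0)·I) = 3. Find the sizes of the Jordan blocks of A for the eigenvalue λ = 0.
Block sizes for λ = 0: [3, 1, 1]

Step 1 — from the characteristic polynomial, algebraic multiplicity of λ = 0 is 5. From dim ker(A − (0)·I) = 3, there are exactly 3 Jordan blocks for λ = 0.
Step 2 — from the minimal polynomial, the factor (x − 0)^3 tells us the largest block for λ = 0 has size 3.
Step 3 — with total size 5, 3 blocks, and largest block 3, the block sizes (in nonincreasing order) are [3, 1, 1].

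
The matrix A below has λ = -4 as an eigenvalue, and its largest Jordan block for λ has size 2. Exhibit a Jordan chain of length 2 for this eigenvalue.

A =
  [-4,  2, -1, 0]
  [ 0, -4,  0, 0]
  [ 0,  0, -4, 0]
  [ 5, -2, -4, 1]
A Jordan chain for λ = -4 of length 2:
v_1 = (2, 0, 0, -2)ᵀ
v_2 = (0, 1, 0, 0)ᵀ

Let N = A − (-4)·I. We want v_2 with N^2 v_2 = 0 but N^1 v_2 ≠ 0; then v_{j-1} := N · v_j for j = 2, …, 2.

Pick v_2 = (0, 1, 0, 0)ᵀ.
Then v_1 = N · v_2 = (2, 0, 0, -2)ᵀ.

Sanity check: (A − (-4)·I) v_1 = (0, 0, 0, 0)ᵀ = 0. ✓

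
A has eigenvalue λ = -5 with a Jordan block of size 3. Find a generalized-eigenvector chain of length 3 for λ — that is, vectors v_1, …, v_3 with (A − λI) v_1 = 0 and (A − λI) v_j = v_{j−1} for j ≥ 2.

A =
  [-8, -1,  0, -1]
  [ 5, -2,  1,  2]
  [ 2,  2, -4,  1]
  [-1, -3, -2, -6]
A Jordan chain for λ = -5 of length 3:
v_1 = (5, 0, 5, -15)ᵀ
v_2 = (-3, 5, 2, -1)ᵀ
v_3 = (1, 0, 0, 0)ᵀ

Let N = A − (-5)·I. We want v_3 with N^3 v_3 = 0 but N^2 v_3 ≠ 0; then v_{j-1} := N · v_j for j = 3, …, 2.

Pick v_3 = (1, 0, 0, 0)ᵀ.
Then v_2 = N · v_3 = (-3, 5, 2, -1)ᵀ.
Then v_1 = N · v_2 = (5, 0, 5, -15)ᵀ.

Sanity check: (A − (-5)·I) v_1 = (0, 0, 0, 0)ᵀ = 0. ✓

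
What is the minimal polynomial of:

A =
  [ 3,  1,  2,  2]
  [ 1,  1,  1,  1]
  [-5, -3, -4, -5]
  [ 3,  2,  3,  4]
x^3 - 3*x^2 + 3*x - 1

The characteristic polynomial is χ_A(x) = (x - 1)^4, so the eigenvalues are known. The minimal polynomial is
  m_A(x) = Π_λ (x − λ)^{k_λ}
where k_λ is the size of the *largest* Jordan block for λ (equivalently, the smallest k with (A − λI)^k v = 0 for every generalised eigenvector v of λ).

  λ = 1: largest Jordan block has size 3, contributing (x − 1)^3

So m_A(x) = (x - 1)^3 = x^3 - 3*x^2 + 3*x - 1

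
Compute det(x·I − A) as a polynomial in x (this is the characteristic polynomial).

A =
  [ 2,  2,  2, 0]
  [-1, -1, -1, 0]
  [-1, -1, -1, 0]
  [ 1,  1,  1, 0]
x^4

Expanding det(x·I − A) (e.g. by cofactor expansion or by noting that A is similar to its Jordan form J, which has the same characteristic polynomial as A) gives
  χ_A(x) = x^4
which factors as x^4. The eigenvalues (with algebraic multiplicities) are λ = 0 with multiplicity 4.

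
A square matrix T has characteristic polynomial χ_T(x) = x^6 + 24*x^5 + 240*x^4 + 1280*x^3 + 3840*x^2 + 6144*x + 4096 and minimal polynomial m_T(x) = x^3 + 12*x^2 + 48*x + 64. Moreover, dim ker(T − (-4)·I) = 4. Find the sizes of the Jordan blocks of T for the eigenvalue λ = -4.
Block sizes for λ = -4: [3, 1, 1, 1]

Step 1 — from the characteristic polynomial, algebraic multiplicity of λ = -4 is 6. From dim ker(T − (-4)·I) = 4, there are exactly 4 Jordan blocks for λ = -4.
Step 2 — from the minimal polynomial, the factor (x + 4)^3 tells us the largest block for λ = -4 has size 3.
Step 3 — with total size 6, 4 blocks, and largest block 3, the block sizes (in nonincreasing order) are [3, 1, 1, 1].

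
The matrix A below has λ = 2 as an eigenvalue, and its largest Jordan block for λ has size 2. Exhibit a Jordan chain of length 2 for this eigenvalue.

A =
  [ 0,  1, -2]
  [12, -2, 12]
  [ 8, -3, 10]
A Jordan chain for λ = 2 of length 2:
v_1 = (1, 0, -1)ᵀ
v_2 = (1, 3, 0)ᵀ

Let N = A − (2)·I. We want v_2 with N^2 v_2 = 0 but N^1 v_2 ≠ 0; then v_{j-1} := N · v_j for j = 2, …, 2.

Pick v_2 = (1, 3, 0)ᵀ.
Then v_1 = N · v_2 = (1, 0, -1)ᵀ.

Sanity check: (A − (2)·I) v_1 = (0, 0, 0)ᵀ = 0. ✓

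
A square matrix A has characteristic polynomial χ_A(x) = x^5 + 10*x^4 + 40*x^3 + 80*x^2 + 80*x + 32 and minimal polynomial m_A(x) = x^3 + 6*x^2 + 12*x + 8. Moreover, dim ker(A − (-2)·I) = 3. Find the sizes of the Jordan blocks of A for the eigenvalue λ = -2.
Block sizes for λ = -2: [3, 1, 1]

Step 1 — from the characteristic polynomial, algebraic multiplicity of λ = -2 is 5. From dim ker(A − (-2)·I) = 3, there are exactly 3 Jordan blocks for λ = -2.
Step 2 — from the minimal polynomial, the factor (x + 2)^3 tells us the largest block for λ = -2 has size 3.
Step 3 — with total size 5, 3 blocks, and largest block 3, the block sizes (in nonincreasing order) are [3, 1, 1].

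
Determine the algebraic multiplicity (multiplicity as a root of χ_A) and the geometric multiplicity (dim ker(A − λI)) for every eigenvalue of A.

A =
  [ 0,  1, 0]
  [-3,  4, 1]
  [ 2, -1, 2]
λ = 2: alg = 3, geom = 1

Step 1 — factor the characteristic polynomial to read off the algebraic multiplicities:
  χ_A(x) = (x - 2)^3

Step 2 — compute geometric multiplicities via the rank-nullity identity g(λ) = n − rank(A − λI):
  rank(A − (2)·I) = 2, so dim ker(A − (2)·I) = n − 2 = 1

Summary:
  λ = 2: algebraic multiplicity = 3, geometric multiplicity = 1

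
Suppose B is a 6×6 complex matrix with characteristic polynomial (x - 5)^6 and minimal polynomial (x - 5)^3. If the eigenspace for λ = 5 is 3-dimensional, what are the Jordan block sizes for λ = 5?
Block sizes for λ = 5: [3, 2, 1]

Step 1 — from the characteristic polynomial, algebraic multiplicity of λ = 5 is 6. From dim ker(B − (5)·I) = 3, there are exactly 3 Jordan blocks for λ = 5.
Step 2 — from the minimal polynomial, the factor (x − 5)^3 tells us the largest block for λ = 5 has size 3.
Step 3 — with total size 6, 3 blocks, and largest block 3, the block sizes (in nonincreasing order) are [3, 2, 1].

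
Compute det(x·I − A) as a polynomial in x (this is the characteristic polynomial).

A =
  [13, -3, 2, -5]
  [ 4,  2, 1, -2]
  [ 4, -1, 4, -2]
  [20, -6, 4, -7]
x^4 - 12*x^3 + 54*x^2 - 108*x + 81

Expanding det(x·I − A) (e.g. by cofactor expansion or by noting that A is similar to its Jordan form J, which has the same characteristic polynomial as A) gives
  χ_A(x) = x^4 - 12*x^3 + 54*x^2 - 108*x + 81
which factors as (x - 3)^4. The eigenvalues (with algebraic multiplicities) are λ = 3 with multiplicity 4.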